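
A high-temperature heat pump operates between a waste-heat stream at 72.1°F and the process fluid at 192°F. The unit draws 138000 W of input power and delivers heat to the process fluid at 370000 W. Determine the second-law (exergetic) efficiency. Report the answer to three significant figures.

0.493

COP_actual = Q̇_H/Ẇ = 370000/138000 = 2.681.
In absolute terms T_C = 295.43 K and T_H = 362.04 K, so ΔT = 66.61 K.
COP_Carnot = T_H/ΔT = 362.04/66.61 = 5.435.
η_II = COP_actual/COP_Carnot = 2.681/5.435 = 0.4933.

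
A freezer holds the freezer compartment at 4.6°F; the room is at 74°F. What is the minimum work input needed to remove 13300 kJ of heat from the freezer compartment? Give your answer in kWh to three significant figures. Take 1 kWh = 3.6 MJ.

0.552 kWh

In absolute terms T_C = 257.93 K and T_H = 296.48 K, so ΔT = 38.56 K.
The reversible limit is COP_R = T_C/ΔT = 6.690, so W_min = Q_C/COP = Q_C·ΔT/T_C.
W_min = 13300 × 38.56/257.93 = 1988 kJ = 0.5523 kWh.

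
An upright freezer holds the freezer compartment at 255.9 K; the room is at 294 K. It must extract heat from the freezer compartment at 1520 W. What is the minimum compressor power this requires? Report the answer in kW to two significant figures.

The reservoir spacing is ΔT = 294 − 255.9 = 38.10 K.
COP_Carnot = T_C/ΔT = 255.90/38.10 = 6.717.
Ẇ_min = Q̇/COP_Carnot = 1520/6.717 = 226.3 W = 0.2263 kW.

0.23 kW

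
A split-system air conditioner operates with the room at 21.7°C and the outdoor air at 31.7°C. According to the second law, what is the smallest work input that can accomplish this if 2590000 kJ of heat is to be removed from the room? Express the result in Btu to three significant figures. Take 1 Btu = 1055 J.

In absolute terms T_C = 294.85 K and T_H = 304.85 K, so ΔT = 10.00 K.
The reversible limit is COP_R = T_C/ΔT = 29.49, so W_min = Q_C/COP = Q_C·ΔT/T_C.
W_min = 2590000 × 10.00/294.85 = 87840 kJ = 83260 Btu.

83300 Btu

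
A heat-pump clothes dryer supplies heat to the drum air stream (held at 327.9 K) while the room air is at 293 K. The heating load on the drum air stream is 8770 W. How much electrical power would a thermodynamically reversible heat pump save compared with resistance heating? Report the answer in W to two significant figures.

The reservoir spacing is ΔT = 327.9 − 293 = 34.90 K.
COP_Carnot = T_H/ΔT = 327.90/34.90 = 9.395.
Resistance heating needs Ẇ_res = Q̇_H = 8770 W; the reversible heat pump needs only Ẇ_hp = Q̇_H/COP = 933.4 W.
Saving = 8770 − 933.4 = 7837 W.

7800 W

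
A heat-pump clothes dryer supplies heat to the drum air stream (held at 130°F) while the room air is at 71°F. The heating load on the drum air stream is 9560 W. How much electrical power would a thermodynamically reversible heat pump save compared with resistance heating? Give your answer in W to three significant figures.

8600 W

In absolute terms T_C = 294.82 K and T_H = 327.59 K, so ΔT = 32.78 K.
COP_Carnot = T_H/ΔT = 327.59/32.78 = 9.994.
Resistance heating needs Ẇ_res = Q̇_H = 9560 W; the reversible heat pump needs only Ẇ_hp = Q̇_H/COP = 956.5 W.
Saving = 9560 − 956.5 = 8603 W.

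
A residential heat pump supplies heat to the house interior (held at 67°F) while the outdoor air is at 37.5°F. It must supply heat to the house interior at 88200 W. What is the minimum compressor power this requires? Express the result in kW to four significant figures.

In absolute terms T_C = 276.21 K and T_H = 292.59 K, so ΔT = 16.39 K.
COP_Carnot = T_H/ΔT = 292.59/16.39 = 17.85.
Ẇ_min = Q̇/COP_Carnot = 88200/17.85 = 4940 W = 4.940 kW.

4.940 kW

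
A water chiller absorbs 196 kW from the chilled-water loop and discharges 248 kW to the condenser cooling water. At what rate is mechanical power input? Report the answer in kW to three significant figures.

52.0 kW

For a cyclic device the first law requires Q̇_H = Q̇_C + Ẇ.
Ẇ = Q̇_H − Q̇_C = 52.00 kW.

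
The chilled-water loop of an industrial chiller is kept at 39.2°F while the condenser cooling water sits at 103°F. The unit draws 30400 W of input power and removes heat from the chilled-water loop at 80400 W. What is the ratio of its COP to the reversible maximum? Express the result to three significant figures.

0.338

COP_actual = Q̇_C/Ẇ = 80400/30400 = 2.645.
In absolute terms T_C = 277.15 K and T_H = 312.59 K, so ΔT = 35.44 K.
COP_Carnot = T_C/ΔT = 277.15/35.44 = 7.819.
η_II = COP_actual/COP_Carnot = 2.645/7.819 = 0.3382.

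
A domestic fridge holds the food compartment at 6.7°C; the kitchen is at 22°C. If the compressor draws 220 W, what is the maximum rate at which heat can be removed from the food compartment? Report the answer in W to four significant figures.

In absolute terms T_C = 279.85 K and T_H = 295.15 K, so ΔT = 15.30 K.
COP_Carnot = T_C/ΔT = 279.85/15.30 = 18.29.
Q̇_max = COP_Carnot × Ẇ = 18.29 × 220.0 W = 4024 W.

4024 W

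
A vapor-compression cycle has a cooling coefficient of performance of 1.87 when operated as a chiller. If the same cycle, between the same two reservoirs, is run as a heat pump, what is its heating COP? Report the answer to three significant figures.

The first law on one cycle gives Q_H = Q_C + W, so Q_H/W = Q_C/W + 1.
COP_HP = COP_R + 1 = 1.87 + 1 = 2.87.

2.87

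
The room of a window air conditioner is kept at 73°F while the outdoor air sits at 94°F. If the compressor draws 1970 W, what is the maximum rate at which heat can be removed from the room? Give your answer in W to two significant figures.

In absolute terms T_C = 295.93 K and T_H = 307.59 K, so ΔT = 11.67 K.
COP_Carnot = T_C/ΔT = 295.93/11.67 = 25.37.
Q̇_max = COP_Carnot × Ẇ = 25.37 × 1970 W = 49970 W.

50000 W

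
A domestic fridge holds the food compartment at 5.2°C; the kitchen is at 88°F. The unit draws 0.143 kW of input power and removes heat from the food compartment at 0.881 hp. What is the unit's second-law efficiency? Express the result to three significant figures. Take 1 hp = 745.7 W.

0.428

Converting, Q̇_C = 0.8810 hp = 0.6570 kW, so COP_actual = Q̇_C/Ẇ = 0.6570/0.1430 = 4.594.
In absolute terms T_C = 278.35 K and T_H = 304.26 K, so ΔT = 25.91 K.
COP_Carnot = T_C/ΔT = 278.35/25.91 = 10.74.
η_II = COP_actual/COP_Carnot = 4.594/10.74 = 0.4277.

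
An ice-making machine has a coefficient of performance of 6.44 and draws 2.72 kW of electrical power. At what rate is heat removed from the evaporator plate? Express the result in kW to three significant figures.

17.5 kW

Q̇_C = COP × Ẇ = 6.44 × 2.720 = 17.52 kW.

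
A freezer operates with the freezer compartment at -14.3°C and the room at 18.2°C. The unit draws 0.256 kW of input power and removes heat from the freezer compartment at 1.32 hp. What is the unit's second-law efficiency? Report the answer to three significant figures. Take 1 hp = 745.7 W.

0.483

Converting, Q̇_C = 1.320 hp = 0.9843 kW, so COP_actual = Q̇_C/Ẇ = 0.9843/0.2560 = 3.845.
In absolute terms T_C = 258.85 K and T_H = 291.35 K, so ΔT = 32.50 K.
COP_Carnot = T_C/ΔT = 258.85/32.50 = 7.965.
η_II = COP_actual/COP_Carnot = 3.845/7.965 = 0.4828.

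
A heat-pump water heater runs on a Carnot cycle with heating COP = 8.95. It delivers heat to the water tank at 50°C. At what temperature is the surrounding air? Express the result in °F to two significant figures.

57 °F

COP_HP = T_H/(T_H − T_C) gives T_H − T_C = T_H/COP.
With T_H = 323.15 K, T_C = 323.15 × (1 − 1/8.95) = 287.04 K.
Converting, 287.04 K = 57.01°F.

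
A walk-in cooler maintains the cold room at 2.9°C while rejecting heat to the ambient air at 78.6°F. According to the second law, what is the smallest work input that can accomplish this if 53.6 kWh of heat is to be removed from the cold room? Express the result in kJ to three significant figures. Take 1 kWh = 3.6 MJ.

In absolute terms T_C = 276.05 K and T_H = 299.04 K, so ΔT = 22.99 K.
The reversible limit is COP_R = T_C/ΔT = 12.01, so W_min = Q_C/COP = Q_C·ΔT/T_C.
W_min = 53.60 × 22.99/276.05 = 4.464 kWh = 16070 kJ.

16100 kJ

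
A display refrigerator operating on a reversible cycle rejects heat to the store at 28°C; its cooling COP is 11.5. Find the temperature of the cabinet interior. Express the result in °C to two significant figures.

For a Carnot refrigerator COP_R = T_C/(T_H − T_C), so T_C = COP·T_H/(1 + COP).
With T_H = 301.15 K, T_C = 11.5 × 301.15/12.50 = 277.06 K.
Converting, 277.06 K = 3.91°C.

3.9 °C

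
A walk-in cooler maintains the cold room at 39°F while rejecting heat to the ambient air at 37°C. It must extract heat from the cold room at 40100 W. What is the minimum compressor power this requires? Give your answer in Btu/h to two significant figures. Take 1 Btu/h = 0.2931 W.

16000 Btu/h

In absolute terms T_C = 277.04 K and T_H = 310.15 K, so ΔT = 33.11 K.
COP_Carnot = T_C/ΔT = 277.04/33.11 = 8.367.
Ẇ_min = Q̇/COP_Carnot = 40100/8.367 = 4793 W = 16350 Btu/h.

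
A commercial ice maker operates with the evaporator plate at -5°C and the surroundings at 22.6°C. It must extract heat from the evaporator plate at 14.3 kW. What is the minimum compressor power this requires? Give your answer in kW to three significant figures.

In absolute terms T_C = 268.15 K and T_H = 295.75 K, so ΔT = 27.60 K.
COP_Carnot = T_C/ΔT = 268.15/27.60 = 9.716.
Ẇ_min = Q̇/COP_Carnot = 14.30/9.716 = 1.472 kW.

1.47 kW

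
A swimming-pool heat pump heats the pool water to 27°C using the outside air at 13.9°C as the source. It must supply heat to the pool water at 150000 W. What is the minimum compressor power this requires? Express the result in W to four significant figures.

In absolute terms T_C = 287.05 K and T_H = 300.15 K, so ΔT = 13.10 K.
COP_Carnot = T_H/ΔT = 300.15/13.10 = 22.91.
Ẇ_min = Q̇/COP_Carnot = 150000/22.91 = 6547 W.

6547 W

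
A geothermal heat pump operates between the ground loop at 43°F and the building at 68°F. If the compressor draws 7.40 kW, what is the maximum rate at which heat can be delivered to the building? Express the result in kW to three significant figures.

156 kW

In absolute terms T_C = 279.26 K and T_H = 293.15 K, so ΔT = 13.89 K.
COP_Carnot = T_H/ΔT = 293.15/13.89 = 21.11.
Q̇_max = COP_Carnot × Ẇ = 21.11 × 7.400 kW = 156.2 kW.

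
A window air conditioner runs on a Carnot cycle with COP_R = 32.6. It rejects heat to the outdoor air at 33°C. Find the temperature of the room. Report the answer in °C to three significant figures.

For a Carnot refrigerator COP_R = T_C/(T_H − T_C), so T_C = COP·T_H/(1 + COP).
With T_H = 306.15 K, T_C = 32.6 × 306.15/33.60 = 297.04 K.
Converting, 297.04 K = 23.89°C.

23.9 °C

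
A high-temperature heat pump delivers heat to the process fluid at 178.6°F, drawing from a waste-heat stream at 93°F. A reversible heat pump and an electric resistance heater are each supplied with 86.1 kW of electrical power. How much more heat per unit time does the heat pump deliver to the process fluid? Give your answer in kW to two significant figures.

In absolute terms T_C = 307.04 K and T_H = 354.59 K, so ΔT = 47.56 K.
COP_Carnot = T_H/ΔT = 354.59/47.56 = 7.456.
The heat pump delivers Q̇_H = COP × Ẇ = 642.0 kW; the resistance heater delivers Ẇ = 86.10 kW.
Extra = (COP − 1)·Ẇ = 555.9 kW.

560 kW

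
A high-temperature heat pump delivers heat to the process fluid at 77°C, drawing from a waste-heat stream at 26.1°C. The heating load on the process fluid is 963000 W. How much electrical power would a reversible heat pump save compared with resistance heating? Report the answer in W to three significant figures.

823000 W

In absolute terms T_C = 299.25 K and T_H = 350.15 K, so ΔT = 50.90 K.
COP_Carnot = T_H/ΔT = 350.15/50.90 = 6.879.
Resistance heating needs Ẇ_res = Q̇_H = 963000 W; the reversible heat pump needs only Ẇ_hp = Q̇_H/COP = 140000 W.
Saving = 963000 − 140000 = 823000 W.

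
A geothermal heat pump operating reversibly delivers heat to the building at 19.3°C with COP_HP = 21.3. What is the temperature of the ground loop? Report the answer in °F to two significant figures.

42 °F

COP_HP = T_H/(T_H − T_C) gives T_H − T_C = T_H/COP.
With T_H = 292.45 K, T_C = 292.45 × (1 − 1/21.3) = 278.72 K.
Converting, 278.72 K = 42.03°F.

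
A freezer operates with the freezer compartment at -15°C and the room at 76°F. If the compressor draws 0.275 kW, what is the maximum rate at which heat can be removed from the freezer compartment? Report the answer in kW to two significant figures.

In absolute terms T_C = 258.15 K and T_H = 297.59 K, so ΔT = 39.44 K.
COP_Carnot = T_C/ΔT = 258.15/39.44 = 6.545.
Q̇_max = COP_Carnot × Ẇ = 6.545 × 0.2750 kW = 1.800 kW.

1.8 kW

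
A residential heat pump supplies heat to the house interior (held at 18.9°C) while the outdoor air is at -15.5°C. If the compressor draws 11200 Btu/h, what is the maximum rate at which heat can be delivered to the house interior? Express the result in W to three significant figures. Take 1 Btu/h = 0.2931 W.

In absolute terms T_C = 257.65 K and T_H = 292.05 K, so ΔT = 34.40 K.
COP_Carnot = T_H/ΔT = 292.05/34.40 = 8.490.
Q̇_max = COP_Carnot × Ẇ = 8.490 × 11200 Btu/h = 95090 Btu/h = 27870 W.

27900 W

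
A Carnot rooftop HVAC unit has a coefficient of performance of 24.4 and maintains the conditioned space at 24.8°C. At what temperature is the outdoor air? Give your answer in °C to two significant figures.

37 °C

COP_R = T_C/(T_H − T_C) gives T_H − T_C = T_C/COP.
With T_C = 297.95 K, T_H = 297.95 × (1 + 1/24.4) = 310.16 K.
Converting, 310.16 K = 37.01°C.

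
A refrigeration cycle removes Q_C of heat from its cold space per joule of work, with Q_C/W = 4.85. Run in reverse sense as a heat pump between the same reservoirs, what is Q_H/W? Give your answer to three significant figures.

5.85

The first law on one cycle gives Q_H = Q_C + W, so Q_H/W = Q_C/W + 1.
COP_HP = COP_R + 1 = 4.85 + 1 = 5.85.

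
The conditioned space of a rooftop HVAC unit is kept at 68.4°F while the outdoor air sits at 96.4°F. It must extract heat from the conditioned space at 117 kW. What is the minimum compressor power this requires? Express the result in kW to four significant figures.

In absolute terms T_C = 293.37 K and T_H = 308.93 K, so ΔT = 15.56 K.
COP_Carnot = T_C/ΔT = 293.37/15.56 = 18.86.
Ẇ_min = Q̇/COP_Carnot = 117.0/18.86 = 6.204 kW.

6.204 kW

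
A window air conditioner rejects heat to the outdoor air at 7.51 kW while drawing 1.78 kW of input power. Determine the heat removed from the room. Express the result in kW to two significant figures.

5.7 kW

For a cyclic device the first law requires Q̇_H = Q̇_C + Ẇ.
Q̇_C = Q̇_H − Ẇ = 5.730 kW.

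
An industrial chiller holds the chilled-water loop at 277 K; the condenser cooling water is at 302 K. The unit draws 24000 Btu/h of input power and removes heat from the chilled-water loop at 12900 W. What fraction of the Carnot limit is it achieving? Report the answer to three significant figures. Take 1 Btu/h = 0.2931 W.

0.166

Converting, Q̇_C = 12900 W = 44010 Btu/h, so COP_actual = Q̇_C/Ẇ = 44010/24000 = 1.834.
The reservoir spacing is ΔT = 302 − 277 = 25.00 K.
COP_Carnot = T_C/ΔT = 277.00/25.00 = 11.08.
η_II = COP_actual/COP_Carnot = 1.834/11.08 = 0.1655.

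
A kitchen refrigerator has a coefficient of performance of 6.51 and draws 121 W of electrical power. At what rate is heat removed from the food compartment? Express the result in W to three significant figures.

788 W

Q̇_C = COP × Ẇ = 6.51 × 121.0 = 787.7 W.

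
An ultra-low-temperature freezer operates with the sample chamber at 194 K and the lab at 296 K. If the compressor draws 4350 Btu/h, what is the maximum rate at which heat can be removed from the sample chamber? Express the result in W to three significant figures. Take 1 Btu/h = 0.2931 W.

The reservoir spacing is ΔT = 296 − 194 = 102.0 K.
COP_Carnot = T_C/ΔT = 194.00/102.0 = 1.902.
Q̇_max = COP_Carnot × Ẇ = 1.902 × 4350 Btu/h = 8274 Btu/h = 2425 W.

2420 W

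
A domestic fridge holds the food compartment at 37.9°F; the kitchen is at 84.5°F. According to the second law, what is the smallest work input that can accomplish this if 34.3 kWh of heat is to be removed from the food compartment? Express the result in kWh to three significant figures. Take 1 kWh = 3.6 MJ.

3.21 kWh

In absolute terms T_C = 276.43 K and T_H = 302.32 K, so ΔT = 25.89 K.
The reversible limit is COP_R = T_C/ΔT = 10.68, so W_min = Q_C/COP = Q_C·ΔT/T_C.
W_min = 34.30 × 25.89/276.43 = 3.212 kWh.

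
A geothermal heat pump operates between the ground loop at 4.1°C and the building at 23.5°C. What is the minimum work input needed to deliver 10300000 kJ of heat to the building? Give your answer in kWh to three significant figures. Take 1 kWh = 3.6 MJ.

In absolute terms T_C = 277.25 K and T_H = 296.65 K, so ΔT = 19.40 K.
The reversible limit is COP_HP = T_H/ΔT = 15.29, so W_min = Q_H/COP = Q_H·ΔT/T_H.
W_min = 10300000 × 19.40/296.65 = 673600 kJ = 187.1 kWh.

187 kWh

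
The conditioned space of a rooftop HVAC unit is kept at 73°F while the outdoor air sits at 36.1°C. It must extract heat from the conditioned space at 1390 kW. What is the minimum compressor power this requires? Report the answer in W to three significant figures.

In absolute terms T_C = 295.93 K and T_H = 309.25 K, so ΔT = 13.32 K.
COP_Carnot = T_C/ΔT = 295.93/13.32 = 22.21.
Ẇ_min = Q̇/COP_Carnot = 1390/22.21 = 62.58 kW = 62580 W.

62600 W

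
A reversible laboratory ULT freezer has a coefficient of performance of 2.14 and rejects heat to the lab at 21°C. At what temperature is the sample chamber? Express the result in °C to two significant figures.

For a Carnot refrigerator COP_R = T_C/(T_H − T_C), so T_C = COP·T_H/(1 + COP).
With T_H = 294.15 K, T_C = 2.14 × 294.15/3.140 = 200.47 K.
Converting, 200.47 K = -72.68°C.

-73 °C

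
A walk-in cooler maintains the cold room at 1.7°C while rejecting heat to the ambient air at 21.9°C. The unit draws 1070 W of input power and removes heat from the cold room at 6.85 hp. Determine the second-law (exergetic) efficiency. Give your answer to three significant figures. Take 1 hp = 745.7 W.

Converting, Q̇_C = 6.850 hp = 5108 W, so COP_actual = Q̇_C/Ẇ = 5108/1070 = 4.774.
In absolute terms T_C = 274.85 K and T_H = 295.05 K, so ΔT = 20.20 K.
COP_Carnot = T_C/ΔT = 274.85/20.20 = 13.61.
η_II = COP_actual/COP_Carnot = 4.774/13.61 = 0.3509.

0.351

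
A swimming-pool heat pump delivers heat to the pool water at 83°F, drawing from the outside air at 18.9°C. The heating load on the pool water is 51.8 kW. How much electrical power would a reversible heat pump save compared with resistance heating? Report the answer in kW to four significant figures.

In absolute terms T_C = 292.05 K and T_H = 301.48 K, so ΔT = 9.433 K.
COP_Carnot = T_H/ΔT = 301.48/9.433 = 31.96.
Resistance heating needs Ẇ_res = Q̇_H = 51.80 kW; the reversible heat pump needs only Ẇ_hp = Q̇_H/COP = 1.621 kW.
Saving = 51.80 − 1.621 = 50.18 kW.

50.18 kW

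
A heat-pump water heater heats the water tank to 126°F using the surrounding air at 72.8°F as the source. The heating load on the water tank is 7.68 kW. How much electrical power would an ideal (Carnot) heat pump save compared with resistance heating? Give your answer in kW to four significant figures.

In absolute terms T_C = 295.82 K and T_H = 325.37 K, so ΔT = 29.56 K.
COP_Carnot = T_H/ΔT = 325.37/29.56 = 11.01.
Resistance heating needs Ẇ_res = Q̇_H = 7.680 kW; the reversible heat pump needs only Ẇ_hp = Q̇_H/COP = 0.6976 kW.
Saving = 7.680 − 0.6976 = 6.982 kW.

6.982 kW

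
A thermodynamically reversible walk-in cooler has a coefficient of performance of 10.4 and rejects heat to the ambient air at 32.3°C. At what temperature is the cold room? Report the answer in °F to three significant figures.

41.9 °F

For a Carnot refrigerator COP_R = T_C/(T_H − T_C), so T_C = COP·T_H/(1 + COP).
With T_H = 305.45 K, T_C = 10.4 × 305.45/11.40 = 278.66 K.
Converting, 278.66 K = 41.91°F.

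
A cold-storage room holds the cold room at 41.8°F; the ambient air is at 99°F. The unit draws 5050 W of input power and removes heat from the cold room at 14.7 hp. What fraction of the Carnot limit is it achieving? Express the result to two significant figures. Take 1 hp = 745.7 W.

0.25

Converting, Q̇_C = 14.70 hp = 10960 W, so COP_actual = Q̇_C/Ẇ = 10960/5050 = 2.171.
In absolute terms T_C = 278.59 K and T_H = 310.37 K, so ΔT = 31.78 K.
COP_Carnot = T_C/ΔT = 278.59/31.78 = 8.767.
η_II = COP_actual/COP_Carnot = 2.171/8.767 = 0.2476.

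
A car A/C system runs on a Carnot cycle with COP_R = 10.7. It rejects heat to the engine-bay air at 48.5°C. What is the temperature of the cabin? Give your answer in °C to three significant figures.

21.0 °C

For a Carnot refrigerator COP_R = T_C/(T_H − T_C), so T_C = COP·T_H/(1 + COP).
With T_H = 321.65 K, T_C = 10.7 × 321.65/11.70 = 294.16 K.
Converting, 294.16 K = 21.01°C.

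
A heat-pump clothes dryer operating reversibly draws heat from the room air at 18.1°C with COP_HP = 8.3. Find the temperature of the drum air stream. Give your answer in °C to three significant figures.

COP_HP = T_H/(T_H − T_C) rearranges to T_H = COP·T_C/(COP − 1).
With T_C = 291.25 K, T_H = 8.3 × 291.25/7.300 = 331.15 K.
Converting, 331.15 K = 58.00°C.

58.0 °C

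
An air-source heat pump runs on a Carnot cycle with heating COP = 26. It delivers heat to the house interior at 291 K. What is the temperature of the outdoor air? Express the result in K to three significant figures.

280 K

COP_HP = T_H/(T_H − T_C) gives T_H − T_C = T_H/COP.
With T_H = 291.00 K, T_C = 291.00 × (1 − 1/26) = 279.81 K.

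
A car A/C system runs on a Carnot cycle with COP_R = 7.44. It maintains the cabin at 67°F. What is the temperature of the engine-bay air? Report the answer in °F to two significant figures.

COP_R = T_C/(T_H − T_C) gives T_H − T_C = T_C/COP.
With T_C = 292.59 K, T_H = 292.59 × (1 + 1/7.44) = 331.92 K.
Converting, 331.92 K = 137.79°F.

140 °F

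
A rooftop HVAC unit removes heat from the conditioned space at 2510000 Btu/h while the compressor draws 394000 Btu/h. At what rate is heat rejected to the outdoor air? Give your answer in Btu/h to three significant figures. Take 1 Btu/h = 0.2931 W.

For a cyclic device the first law requires Q̇_H = Q̇_C + Ẇ.
Q̇_H = Q̇_C + Ẇ = 2904000 Btu/h.

2900000 Btu/h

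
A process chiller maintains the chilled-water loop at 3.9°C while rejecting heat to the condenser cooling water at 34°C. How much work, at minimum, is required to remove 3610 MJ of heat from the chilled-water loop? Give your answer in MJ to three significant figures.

392 MJ

In absolute terms T_C = 277.05 K and T_H = 307.15 K, so ΔT = 30.10 K.
The reversible limit is COP_R = T_C/ΔT = 9.204, so W_min = Q_C/COP = Q_C·ΔT/T_C.
W_min = 3610 × 30.10/277.05 = 392.2 MJ.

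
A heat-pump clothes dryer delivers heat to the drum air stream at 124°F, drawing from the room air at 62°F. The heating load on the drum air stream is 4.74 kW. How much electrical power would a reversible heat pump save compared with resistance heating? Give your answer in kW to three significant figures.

In absolute terms T_C = 289.82 K and T_H = 324.26 K, so ΔT = 34.44 K.
COP_Carnot = T_H/ΔT = 324.26/34.44 = 9.414.
Resistance heating needs Ẇ_res = Q̇_H = 4.740 kW; the reversible heat pump needs only Ẇ_hp = Q̇_H/COP = 0.5035 kW.
Saving = 4.740 − 0.5035 = 4.236 kW.

4.24 kW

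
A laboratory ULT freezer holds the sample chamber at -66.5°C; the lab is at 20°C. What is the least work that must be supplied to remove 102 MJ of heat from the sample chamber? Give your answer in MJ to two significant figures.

43 MJ

In absolute terms T_C = 206.65 K and T_H = 293.15 K, so ΔT = 86.50 K.
The reversible limit is COP_R = T_C/ΔT = 2.389, so W_min = Q_C/COP = Q_C·ΔT/T_C.
W_min = 102.0 × 86.50/206.65 = 42.70 MJ.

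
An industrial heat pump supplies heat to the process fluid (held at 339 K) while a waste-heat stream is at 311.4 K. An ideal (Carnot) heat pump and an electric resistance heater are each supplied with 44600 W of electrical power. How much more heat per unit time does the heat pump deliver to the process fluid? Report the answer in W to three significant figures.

The reservoir spacing is ΔT = 339 − 311.4 = 27.60 K.
COP_Carnot = T_H/ΔT = 339.00/27.60 = 12.28.
The heat pump delivers Q̇_H = COP × Ẇ = 547800 W; the resistance heater delivers Ẇ = 44600 W.
Extra = (COP − 1)·Ẇ = 503200 W.

503000 W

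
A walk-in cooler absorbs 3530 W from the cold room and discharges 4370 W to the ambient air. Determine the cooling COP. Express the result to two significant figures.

The first law gives Q̇_H = Q̇_C + Ẇ, so the three rates are Q̇_C = 3530, Q̇_H = 4370, Ẇ = 840.0 W.
COP_R = Q̇_C/Ẇ = 3530/840.0 = 4.202.

4.2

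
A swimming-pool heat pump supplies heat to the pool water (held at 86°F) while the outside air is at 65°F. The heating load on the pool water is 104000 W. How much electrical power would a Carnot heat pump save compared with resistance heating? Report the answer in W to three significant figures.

In absolute terms T_C = 291.48 K and T_H = 303.15 K, so ΔT = 11.67 K.
COP_Carnot = T_H/ΔT = 303.15/11.67 = 25.98.
Resistance heating needs Ẇ_res = Q̇_H = 104000 W; the reversible heat pump needs only Ẇ_hp = Q̇_H/COP = 4002 W.
Saving = 104000 − 4002 = 100000 W.

100000 W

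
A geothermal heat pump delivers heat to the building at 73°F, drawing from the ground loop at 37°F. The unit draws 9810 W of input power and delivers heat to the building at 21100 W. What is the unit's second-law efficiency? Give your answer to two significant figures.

0.15

COP_actual = Q̇_H/Ẇ = 21100/9810 = 2.151.
In absolute terms T_C = 275.93 K and T_H = 295.93 K, so ΔT = 20.00 K.
COP_Carnot = T_H/ΔT = 295.93/20.00 = 14.80.
η_II = COP_actual/COP_Carnot = 2.151/14.80 = 0.1454.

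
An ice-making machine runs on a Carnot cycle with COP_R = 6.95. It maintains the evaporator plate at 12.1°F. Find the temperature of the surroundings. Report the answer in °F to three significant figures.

80.0 °F

COP_R = T_C/(T_H − T_C) gives T_H − T_C = T_C/COP.
With T_C = 262.09 K, T_H = 262.09 × (1 + 1/6.95) = 299.81 K.
Converting, 299.81 K = 79.98°F.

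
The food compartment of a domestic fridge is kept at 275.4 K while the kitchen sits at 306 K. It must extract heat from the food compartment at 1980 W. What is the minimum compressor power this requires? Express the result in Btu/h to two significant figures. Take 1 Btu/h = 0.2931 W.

750 Btu/h

The reservoir spacing is ΔT = 306 − 275.4 = 30.60 K.
COP_Carnot = T_C/ΔT = 275.40/30.60 = 9.000.
Ẇ_min = Q̇/COP_Carnot = 1980/9.000 = 220.0 W = 750.6 Btu/h.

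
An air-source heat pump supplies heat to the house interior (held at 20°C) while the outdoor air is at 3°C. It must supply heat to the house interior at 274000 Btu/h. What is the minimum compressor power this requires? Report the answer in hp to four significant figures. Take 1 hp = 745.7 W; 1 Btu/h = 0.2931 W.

6.245 hp

In absolute terms T_C = 276.15 K and T_H = 293.15 K, so ΔT = 17.00 K.
COP_Carnot = T_H/ΔT = 293.15/17.00 = 17.24.
Ẇ_min = Q̇/COP_Carnot = 274000/17.24 = 15890 Btu/h = 6.245 hp.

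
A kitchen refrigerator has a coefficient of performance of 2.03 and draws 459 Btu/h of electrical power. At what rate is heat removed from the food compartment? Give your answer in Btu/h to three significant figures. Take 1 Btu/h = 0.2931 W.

Q̇_C = COP × Ẇ = 2.03 × 459.0 = 931.8 Btu/h.

932 Btu/h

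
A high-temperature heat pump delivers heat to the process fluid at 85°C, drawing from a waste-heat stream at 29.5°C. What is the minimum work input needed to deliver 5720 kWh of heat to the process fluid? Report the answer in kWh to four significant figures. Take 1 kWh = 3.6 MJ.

In absolute terms T_C = 302.65 K and T_H = 358.15 K, so ΔT = 55.50 K.
The reversible limit is COP_HP = T_H/ΔT = 6.453, so W_min = Q_H/COP = Q_H·ΔT/T_H.
W_min = 5720 × 55.50/358.15 = 886.4 kWh.

886.4 kWh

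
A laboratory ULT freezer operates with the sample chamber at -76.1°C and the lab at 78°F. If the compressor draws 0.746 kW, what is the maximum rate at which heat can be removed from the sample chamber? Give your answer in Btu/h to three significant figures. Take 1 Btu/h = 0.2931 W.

4930 Btu/h

In absolute terms T_C = 197.05 K and T_H = 298.71 K, so ΔT = 101.7 K.
COP_Carnot = T_C/ΔT = 197.05/101.7 = 1.938.
Q̇_max = COP_Carnot × Ẇ = 1.938 × 0.7460 kW = 1.446 kW = 4934 Btu/h.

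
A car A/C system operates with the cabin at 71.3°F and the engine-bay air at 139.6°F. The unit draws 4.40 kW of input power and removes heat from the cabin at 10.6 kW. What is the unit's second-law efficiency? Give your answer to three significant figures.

COP_actual = Q̇_C/Ẇ = 10.60/4.400 = 2.409.
In absolute terms T_C = 294.98 K and T_H = 332.93 K, so ΔT = 37.94 K.
COP_Carnot = T_C/ΔT = 294.98/37.94 = 7.774.
η_II = COP_actual/COP_Carnot = 2.409/7.774 = 0.3099.

0.310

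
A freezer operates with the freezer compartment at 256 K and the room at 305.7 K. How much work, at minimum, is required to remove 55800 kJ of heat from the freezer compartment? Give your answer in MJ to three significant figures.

The reservoir spacing is ΔT = 305.7 − 256 = 49.70 K.
The reversible limit is COP_R = T_C/ΔT = 5.151, so W_min = Q_C/COP = Q_C·ΔT/T_C.
W_min = 55800 × 49.70/256.00 = 10830 kJ = 10.83 MJ.

10.8 MJ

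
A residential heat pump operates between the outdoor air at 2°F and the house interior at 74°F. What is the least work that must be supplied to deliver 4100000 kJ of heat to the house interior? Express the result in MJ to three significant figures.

553 MJ

In absolute terms T_C = 256.48 K and T_H = 296.48 K, so ΔT = 40.00 K.
The reversible limit is COP_HP = T_H/ΔT = 7.412, so W_min = Q_H/COP = Q_H·ΔT/T_H.
W_min = 4100000 × 40.00/296.48 = 553200 kJ = 553.2 MJ.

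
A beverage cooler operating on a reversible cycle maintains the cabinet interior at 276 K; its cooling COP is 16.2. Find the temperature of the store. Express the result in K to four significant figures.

293.0 K

COP_R = T_C/(T_H − T_C) gives T_H − T_C = T_C/COP.
With T_C = 276.00 K, T_H = 276.00 × (1 + 1/16.2) = 293.04 K.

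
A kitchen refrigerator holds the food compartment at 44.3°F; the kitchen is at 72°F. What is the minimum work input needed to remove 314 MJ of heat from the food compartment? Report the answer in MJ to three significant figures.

In absolute terms T_C = 279.98 K and T_H = 295.37 K, so ΔT = 15.39 K.
The reversible limit is COP_R = T_C/ΔT = 18.19, so W_min = Q_C/COP = Q_C·ΔT/T_C.
W_min = 314.0 × 15.39/279.98 = 17.26 MJ.

17.3 MJ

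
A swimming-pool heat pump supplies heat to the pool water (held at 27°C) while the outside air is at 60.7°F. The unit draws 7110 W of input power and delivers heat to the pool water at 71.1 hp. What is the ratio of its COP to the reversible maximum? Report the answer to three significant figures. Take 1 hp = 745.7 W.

0.275

Converting, Q̇_H = 71.10 hp = 53020 W, so COP_actual = Q̇_H/Ẇ = 53020/7110 = 7.457.
In absolute terms T_C = 289.09 K and T_H = 300.15 K, so ΔT = 11.06 K.
COP_Carnot = T_H/ΔT = 300.15/11.06 = 27.15.
η_II = COP_actual/COP_Carnot = 7.457/27.15 = 0.2747.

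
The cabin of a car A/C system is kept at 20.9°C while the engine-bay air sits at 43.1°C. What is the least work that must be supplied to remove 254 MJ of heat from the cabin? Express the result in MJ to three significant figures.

In absolute terms T_C = 294.05 K and T_H = 316.25 K, so ΔT = 22.20 K.
The reversible limit is COP_R = T_C/ΔT = 13.25, so W_min = Q_C/COP = Q_C·ΔT/T_C.
W_min = 254.0 × 22.20/294.05 = 19.18 MJ.

19.2 MJ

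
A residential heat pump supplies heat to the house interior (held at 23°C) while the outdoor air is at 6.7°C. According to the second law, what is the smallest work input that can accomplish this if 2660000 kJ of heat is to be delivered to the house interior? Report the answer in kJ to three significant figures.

146000 kJ

In absolute terms T_C = 279.85 K and T_H = 296.15 K, so ΔT = 16.30 K.
The reversible limit is COP_HP = T_H/ΔT = 18.17, so W_min = Q_H/COP = Q_H·ΔT/T_H.
W_min = 2660000 × 16.30/296.15 = 146400 kJ.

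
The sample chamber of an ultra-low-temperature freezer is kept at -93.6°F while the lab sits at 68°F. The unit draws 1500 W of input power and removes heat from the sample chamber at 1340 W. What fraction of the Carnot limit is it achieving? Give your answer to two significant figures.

0.39

COP_actual = Q̇_C/Ẇ = 1340/1500 = 0.8933.
In absolute terms T_C = 203.37 K and T_H = 293.15 K, so ΔT = 89.78 K.
COP_Carnot = T_C/ΔT = 203.37/89.78 = 2.265.
η_II = COP_actual/COP_Carnot = 0.8933/2.265 = 0.3944.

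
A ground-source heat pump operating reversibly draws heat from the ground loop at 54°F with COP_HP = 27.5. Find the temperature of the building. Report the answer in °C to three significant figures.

COP_HP = T_H/(T_H − T_C) rearranges to T_H = COP·T_C/(COP − 1).
With T_C = 285.37 K, T_H = 27.5 × 285.37/26.50 = 296.14 K.
Converting, 296.14 K = 22.99°C.

23.0 °C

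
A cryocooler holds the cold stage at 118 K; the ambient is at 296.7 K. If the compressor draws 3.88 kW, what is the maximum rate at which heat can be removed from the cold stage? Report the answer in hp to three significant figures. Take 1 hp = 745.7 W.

3.44 hp

The reservoir spacing is ΔT = 296.7 − 118 = 178.7 K.
COP_Carnot = T_C/ΔT = 118.00/178.7 = 0.6603.
Q̇_max = COP_Carnot × Ẇ = 0.6603 × 3.880 kW = 2.562 kW = 3.436 hp.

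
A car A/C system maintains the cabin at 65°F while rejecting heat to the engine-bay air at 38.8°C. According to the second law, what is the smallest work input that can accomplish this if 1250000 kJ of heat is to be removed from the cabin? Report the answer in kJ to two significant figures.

In absolute terms T_C = 291.48 K and T_H = 311.95 K, so ΔT = 20.47 K.
The reversible limit is COP_R = T_C/ΔT = 14.24, so W_min = Q_C/COP = Q_C·ΔT/T_C.
W_min = 1250000 × 20.47/291.48 = 87770 kJ.

88000 kJ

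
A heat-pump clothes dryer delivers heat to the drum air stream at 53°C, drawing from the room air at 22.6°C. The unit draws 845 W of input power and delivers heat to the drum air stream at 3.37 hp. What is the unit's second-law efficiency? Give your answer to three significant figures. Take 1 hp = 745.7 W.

Converting, Q̇_H = 3.370 hp = 2513 W, so COP_actual = Q̇_H/Ẇ = 2513/845.0 = 2.974.
In absolute terms T_C = 295.75 K and T_H = 326.15 K, so ΔT = 30.40 K.
COP_Carnot = T_H/ΔT = 326.15/30.40 = 10.73.
η_II = COP_actual/COP_Carnot = 2.974/10.73 = 0.2772.

0.277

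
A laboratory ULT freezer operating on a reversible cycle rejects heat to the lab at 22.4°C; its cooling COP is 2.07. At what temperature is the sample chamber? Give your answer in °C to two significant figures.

-74 °C

For a Carnot refrigerator COP_R = T_C/(T_H − T_C), so T_C = COP·T_H/(1 + COP).
With T_H = 295.55 K, T_C = 2.07 × 295.55/3.070 = 199.28 K.
Converting, 199.28 K = -73.87°C.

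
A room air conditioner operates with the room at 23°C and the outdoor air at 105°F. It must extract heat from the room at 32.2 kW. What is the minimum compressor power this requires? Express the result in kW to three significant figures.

1.91 kW

In absolute terms T_C = 296.15 K and T_H = 313.71 K, so ΔT = 17.56 K.
COP_Carnot = T_C/ΔT = 296.15/17.56 = 16.87.
Ẇ_min = Q̇/COP_Carnot = 32.20/16.87 = 1.909 kW.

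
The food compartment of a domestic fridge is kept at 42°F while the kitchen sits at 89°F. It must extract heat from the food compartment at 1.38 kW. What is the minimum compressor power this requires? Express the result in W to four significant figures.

129.3 W

In absolute terms T_C = 278.71 K and T_H = 304.82 K, so ΔT = 26.11 K.
COP_Carnot = T_C/ΔT = 278.71/26.11 = 10.67.
Ẇ_min = Q̇/COP_Carnot = 1.380/10.67 = 0.1293 kW = 129.3 W.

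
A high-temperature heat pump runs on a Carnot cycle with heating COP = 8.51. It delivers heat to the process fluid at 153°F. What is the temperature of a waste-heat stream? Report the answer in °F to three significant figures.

81.0 °F

COP_HP = T_H/(T_H − T_C) gives T_H − T_C = T_H/COP.
With T_H = 340.37 K, T_C = 340.37 × (1 − 1/8.51) = 300.38 K.
Converting, 300.38 K = 81.01°F.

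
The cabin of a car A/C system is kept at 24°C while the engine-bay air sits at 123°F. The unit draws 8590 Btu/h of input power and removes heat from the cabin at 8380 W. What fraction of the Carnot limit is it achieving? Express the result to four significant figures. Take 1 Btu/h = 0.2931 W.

Converting, Q̇_C = 8380 W = 28590 Btu/h, so COP_actual = Q̇_C/Ẇ = 28590/8590 = 3.328.
In absolute terms T_C = 297.15 K and T_H = 323.71 K, so ΔT = 26.56 K.
COP_Carnot = T_C/ΔT = 297.15/26.56 = 11.19.
η_II = COP_actual/COP_Carnot = 3.328/11.19 = 0.2975.

0.2975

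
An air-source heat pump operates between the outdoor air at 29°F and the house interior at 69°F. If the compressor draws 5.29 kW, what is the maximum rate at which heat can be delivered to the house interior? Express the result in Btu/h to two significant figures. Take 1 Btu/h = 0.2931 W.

240000 Btu/h

In absolute terms T_C = 271.48 K and T_H = 293.71 K, so ΔT = 22.22 K.
COP_Carnot = T_H/ΔT = 293.71/22.22 = 13.22.
Q̇_max = COP_Carnot × Ẇ = 13.22 × 5.290 kW = 69.92 kW = 238500 Btu/h.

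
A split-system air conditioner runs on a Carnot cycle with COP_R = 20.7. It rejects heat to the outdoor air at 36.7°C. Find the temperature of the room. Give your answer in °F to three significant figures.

For a Carnot refrigerator COP_R = T_C/(T_H − T_C), so T_C = COP·T_H/(1 + COP).
With T_H = 309.85 K, T_C = 20.7 × 309.85/21.70 = 295.57 K.
Converting, 295.57 K = 72.36°F.

72.4 °F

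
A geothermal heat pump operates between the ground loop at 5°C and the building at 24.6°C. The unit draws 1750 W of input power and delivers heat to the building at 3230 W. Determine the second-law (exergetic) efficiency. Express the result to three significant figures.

COP_actual = Q̇_H/Ẇ = 3230/1750 = 1.846.
In absolute terms T_C = 278.15 K and T_H = 297.75 K, so ΔT = 19.60 K.
COP_Carnot = T_H/ΔT = 297.75/19.60 = 15.19.
η_II = COP_actual/COP_Carnot = 1.846/15.19 = 0.1215.

0.121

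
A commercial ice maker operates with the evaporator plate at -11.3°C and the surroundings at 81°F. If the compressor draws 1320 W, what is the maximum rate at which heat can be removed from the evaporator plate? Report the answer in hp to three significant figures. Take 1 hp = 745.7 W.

12.0 hp

In absolute terms T_C = 261.85 K and T_H = 300.37 K, so ΔT = 38.52 K.
COP_Carnot = T_C/ΔT = 261.85/38.52 = 6.797.
Q̇_max = COP_Carnot × Ẇ = 6.797 × 1320 W = 8973 W = 12.03 hp.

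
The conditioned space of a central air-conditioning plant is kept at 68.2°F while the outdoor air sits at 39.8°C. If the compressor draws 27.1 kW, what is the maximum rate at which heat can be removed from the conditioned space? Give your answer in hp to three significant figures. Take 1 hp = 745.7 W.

In absolute terms T_C = 293.26 K and T_H = 312.95 K, so ΔT = 19.69 K.
COP_Carnot = T_C/ΔT = 293.26/19.69 = 14.89.
Q̇_max = COP_Carnot × Ẇ = 14.89 × 27.10 kW = 403.6 kW = 541.3 hp.

541 hp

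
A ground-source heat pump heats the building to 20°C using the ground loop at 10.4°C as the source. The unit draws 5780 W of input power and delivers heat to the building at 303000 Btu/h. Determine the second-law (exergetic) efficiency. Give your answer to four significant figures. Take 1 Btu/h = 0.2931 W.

0.5032

Converting, Q̇_H = 303000 Btu/h = 88810 W, so COP_actual = Q̇_H/Ẇ = 88810/5780 = 15.36.
In absolute terms T_C = 283.55 K and T_H = 293.15 K, so ΔT = 9.600 K.
COP_Carnot = T_H/ΔT = 293.15/9.600 = 30.54.
η_II = COP_actual/COP_Carnot = 15.36/30.54 = 0.5032.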